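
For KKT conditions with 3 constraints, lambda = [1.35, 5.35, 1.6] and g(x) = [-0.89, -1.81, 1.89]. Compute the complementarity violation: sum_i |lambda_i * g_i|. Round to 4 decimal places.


KKT complementary slackness check:
lambda_1 * g_1 = 1.35 * -0.89 = -1.2015
lambda_2 * g_2 = 5.35 * -1.81 = -9.6835
lambda_3 * g_3 = 1.6 * 1.89 = 3.024
Total violation = 1.2015 + 9.6835 + 3.024 = 13.909


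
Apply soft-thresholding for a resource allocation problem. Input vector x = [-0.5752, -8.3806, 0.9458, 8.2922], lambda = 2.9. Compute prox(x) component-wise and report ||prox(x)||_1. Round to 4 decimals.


Soft-thresholding with lambda = 2.9:
prox(-0.5752) = sign(-0.5752)*max(|-0.5752| - 2.9, 0) = 0.0
prox(-8.3806) = sign(-8.3806)*max(|-8.3806| - 2.9, 0) = -5.4806
prox(0.9458) = sign(0.9458)*max(|0.9458| - 2.9, 0) = 0.0
prox(8.2922) = sign(8.2922)*max(|8.2922| - 2.9, 0) = 5.3922
prox(x) = [0.0, -5.4806, 0.0, 5.3922]
||prox(x)||_1 = 0.0 + 5.4806 + 0.0 + 5.3922 = 10.8728


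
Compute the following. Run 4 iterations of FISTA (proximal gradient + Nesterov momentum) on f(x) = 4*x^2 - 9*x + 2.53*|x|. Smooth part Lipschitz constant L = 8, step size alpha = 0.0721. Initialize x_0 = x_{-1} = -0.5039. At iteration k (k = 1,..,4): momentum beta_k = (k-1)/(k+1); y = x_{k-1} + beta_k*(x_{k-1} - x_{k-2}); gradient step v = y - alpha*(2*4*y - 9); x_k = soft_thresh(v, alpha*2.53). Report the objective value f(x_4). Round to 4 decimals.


FISTA on f(x) = 4*x^2 - 9*x + 2.53*|x|
L = 8, alpha = 0.0721
Iteration 1: beta = 0.0, y = -0.5039 + 0.0*(-0.5039 + 0.5039) = -0.5039
  grad(y) = -13.0312, v = y - alpha*grad = 0.4356
  prox(v) = soft_thresh(0.4356, 0.1824) = 0.2532
Iteration 2: beta = 0.3333, y = 0.2532 + 0.3333*(0.2532 + 0.5039) = 0.5056
  grad(y) = -4.9551, v = y - alpha*grad = 0.8629
  prox(v) = soft_thresh(0.8629, 0.1824) = 0.6805
Iteration 3: beta = 0.5, y = 0.6805 + 0.5*(0.6805 - 0.2532) = 0.8941
  grad(y) = -1.8474, v = y - alpha*grad = 1.0273
  prox(v) = soft_thresh(1.0273, 0.1824) = 0.8449
Iteration 4: beta = 0.6, y = 0.8449 + 0.6*(0.8449 - 0.6805) = 0.9435
  grad(y) = -1.452, v = y - alpha*grad = 1.0482
  prox(v) = soft_thresh(1.0482, 0.1824) = 0.8658
f(x_4) = 4*0.8658^2 - 9*0.8658 + 2.53*|0.8658| = -2.6033


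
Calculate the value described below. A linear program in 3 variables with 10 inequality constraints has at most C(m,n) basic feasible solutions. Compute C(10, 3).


Each vertex corresponds to some choice of n active constraints out of m, so the number of vertices is at most C(m, n) = m! / (n!(m-n)!).
m = 10, n = 3
Numerator: 10 * 9 * 8
Denominator: 3! = 6
C(10, 3) = 120


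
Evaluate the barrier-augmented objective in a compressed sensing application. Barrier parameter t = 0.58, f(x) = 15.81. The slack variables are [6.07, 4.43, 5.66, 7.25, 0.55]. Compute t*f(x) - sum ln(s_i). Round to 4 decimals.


Step 1: Compute log-barrier.
ln values: [1.8034, 1.4884, 1.7334, 1.981, -0.5978]
phi = -(1.8034 + 1.4884 + 1.7334 + 1.981 - 0.5978) = -6.4083
Step 2: Compute augmented objective.
t*f(x) = 0.58*15.81 = 9.1698
Total = 9.1698 - 6.4083 = 2.7615


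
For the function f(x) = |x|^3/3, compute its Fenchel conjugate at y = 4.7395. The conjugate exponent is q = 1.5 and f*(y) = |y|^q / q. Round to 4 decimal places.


The conjugate exponent q satisfies 1/p + 1/q = 1.
p = 3, so q = 3/(3 - 1) = 1.5
|y|^q = 4.7395^1.5 = 10.3181
f*(4.7395) = 10.3181 / 1.5 = 6.8787


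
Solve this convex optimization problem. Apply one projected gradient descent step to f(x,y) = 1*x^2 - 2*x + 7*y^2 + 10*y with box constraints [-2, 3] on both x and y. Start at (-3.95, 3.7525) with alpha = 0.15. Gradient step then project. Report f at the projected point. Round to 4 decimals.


Step 1: Compute gradient at (-3.95, 3.7525).
grad_x = 2*1*-3.95 - 2 = -9.9
grad_y = 2*7*3.7525 + 10 = 62.535
Step 2: Gradient step.
x_raw = -3.95 - 0.15*-9.9 = -2.465
y_raw = 3.7525 - 0.15*62.535 = -5.6278
Step 3: Project onto [-2, 3].
x_proj = clip(-2.465) = -2.0
y_proj = clip(-5.6278) = -2.0
Step 4: Evaluate f.
f(-2.0, -2.0) = 16.0


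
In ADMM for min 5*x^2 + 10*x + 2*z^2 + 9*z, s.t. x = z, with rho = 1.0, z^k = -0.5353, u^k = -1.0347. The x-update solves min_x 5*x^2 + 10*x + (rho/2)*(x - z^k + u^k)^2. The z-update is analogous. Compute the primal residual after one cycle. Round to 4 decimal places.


ADMM iteration with rho = 1.0, z^k = -0.5353, u^k = -1.0347
Step 1: x-update.
Minimize 5*x^2 + 10*x + (1.0/2)*(x + 0.5353 - 1.0347)^2
FOC: (2*5 + 1.0)*x = -10 + 1.0*(-0.5353 + 1.0347)
x^{k+1} = -0.8637
Step 2: z-update.
Minimize 2*z^2 + 9*z + (1.0/2)*(-0.8637 - z - 1.0347)^2
FOC: (2*2 + 1.0)*z = -9 + 1.0*(-0.8637 - 1.0347)
z^{k+1} = -2.1797
Step 3: u-update.
u^{k+1} = -1.0347 - 0.8637 + 2.1797 = 0.2813
Step 4: Primal residual = |-0.8637 + 2.1797| = 1.316


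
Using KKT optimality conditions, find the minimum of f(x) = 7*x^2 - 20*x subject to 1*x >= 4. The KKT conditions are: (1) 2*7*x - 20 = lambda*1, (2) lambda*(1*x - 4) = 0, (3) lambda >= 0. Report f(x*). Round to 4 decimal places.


Step 1: Try lambda = 0 (constraint inactive).
x_unc = 20/(2*7) = 1.4286
Check: 1*1.4286 = 1.4286 < 4 -- violated!
Step 2: Constraint must be active: 1*x = 4
x* = 4/1 = 4.0
lambda = (2*7*4.0 - 20)/1 = 36.0
Step 3: Compute optimal value.
f(x*) = 7*4.0^2 - 20*4.0 = 32.0


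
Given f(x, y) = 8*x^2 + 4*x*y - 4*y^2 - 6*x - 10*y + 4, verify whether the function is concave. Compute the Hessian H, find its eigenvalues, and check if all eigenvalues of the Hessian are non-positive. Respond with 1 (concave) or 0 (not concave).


The Hessian of f(x,y) = 8*x^2 + 4*x*y - 4*y^2 - 6*x - 10*y + 4 is:
H = [[16, 4], [4, -8]]
Trace = 16 - 8 = 8
Determinant = 16*-8 - (4)^2 = -144
Discriminant = (8)^2 - 4*-144 = 640.0
Eigenvalues: lambda_1 = -8.6491, lambda_2 = 16.6491
The function is not concave.

0


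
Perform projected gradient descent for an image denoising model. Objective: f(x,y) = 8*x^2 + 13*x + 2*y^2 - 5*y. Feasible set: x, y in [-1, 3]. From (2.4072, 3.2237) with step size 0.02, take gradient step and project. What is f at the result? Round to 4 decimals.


Step 1: Compute gradient at (2.4072, 3.2237).
grad_x = 2*8*2.4072 + 13 = 51.5152
grad_y = 2*2*3.2237 - 5 = 7.8948
Step 2: Gradient step.
x_raw = 2.4072 - 0.02*51.5152 = 1.3769
y_raw = 3.2237 - 0.02*7.8948 = 3.0658
Step 3: Project onto [-1, 3].
x_proj = clip(1.3769) = 1.3769
y_proj = clip(3.0658) = 3.0
Step 4: Evaluate f.
f(1.3769, 3.0) = 36.0664


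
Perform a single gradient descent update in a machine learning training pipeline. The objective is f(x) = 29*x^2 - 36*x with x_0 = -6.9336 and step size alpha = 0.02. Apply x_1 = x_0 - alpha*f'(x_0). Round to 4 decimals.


We compute the gradient at x_0 and apply the update.
f'(x) = 58*x - 36
f'(-6.9336) = 58*-6.9336 - 36 = -438.1488
x_1 = -6.9336 - 0.02*-438.1488 = 1.8294


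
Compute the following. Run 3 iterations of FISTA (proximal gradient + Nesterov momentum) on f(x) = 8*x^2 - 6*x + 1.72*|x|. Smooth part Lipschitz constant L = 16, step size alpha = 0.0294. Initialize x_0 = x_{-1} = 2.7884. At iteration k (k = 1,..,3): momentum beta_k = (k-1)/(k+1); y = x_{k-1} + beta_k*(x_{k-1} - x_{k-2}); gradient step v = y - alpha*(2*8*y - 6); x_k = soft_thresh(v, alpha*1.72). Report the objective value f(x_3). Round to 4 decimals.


FISTA on f(x) = 8*x^2 - 6*x + 1.72*|x|
L = 16, alpha = 0.0294
Iteration 1: beta = 0.0, y = 2.7884 + 0.0*(2.7884 - 2.7884) = 2.7884
  grad(y) = 38.6144, v = y - alpha*grad = 1.6531
  prox(v) = soft_thresh(1.6531, 0.0506) = 1.6026
Iteration 2: beta = 0.3333, y = 1.6026 + 0.3333*(1.6026 - 2.7884) = 1.2073
  grad(y) = 13.3167, v = y - alpha*grad = 0.8158
  prox(v) = soft_thresh(0.8158, 0.0506) = 0.7652
Iteration 3: beta = 0.5, y = 0.7652 + 0.5*(0.7652 - 1.6026) = 0.3465
  grad(y) = -0.4554, v = y - alpha*grad = 0.3599
  prox(v) = soft_thresh(0.3599, 0.0506) = 0.3094
f(x_3) = 8*0.3094^2 - 6*0.3094 + 1.72*|0.3094| = -0.5584


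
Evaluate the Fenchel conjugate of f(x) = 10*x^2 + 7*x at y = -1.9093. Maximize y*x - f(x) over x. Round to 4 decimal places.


f*(y) = sup_x {y*x - a*x^2 - b*x} = sup_x {(y-b)*x - a*x^2}
FOC: (y - b) - 2a*x = 0 => x* = (y - b)/(2a)
x* = (-1.9093 - 7)/(2*10) = -0.4455
f*(-1.9093) = (y-b)^2/(4a) = (-1.9093 - 7)^2/(4*10)
= 79.3756/40 = 1.9844


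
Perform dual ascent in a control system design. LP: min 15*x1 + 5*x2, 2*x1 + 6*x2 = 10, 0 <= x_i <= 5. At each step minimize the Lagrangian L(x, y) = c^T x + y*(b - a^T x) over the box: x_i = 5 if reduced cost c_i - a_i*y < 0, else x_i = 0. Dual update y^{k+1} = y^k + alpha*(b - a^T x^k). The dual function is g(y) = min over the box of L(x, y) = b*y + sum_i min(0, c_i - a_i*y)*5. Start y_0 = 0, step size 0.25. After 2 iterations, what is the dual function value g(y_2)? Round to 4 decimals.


Dual ascent for LP: min 15*x1 + 5*x2, 2*x1 + 6*x2 = 10, 0 <= x_i <= 5
Step 1: y^k = 0.0, reduced costs: (15.0, 5.0)
  x^k = (0.0, 0.0), subgradient = b - a^T x = 10.0
  y^{k+1} = 0.0 + 0.25*10.0 = 2.5
Step 2: y^k = 2.5, reduced costs: (10.0, -10.0)
  x^k = (0.0, 5.0), subgradient = b - a^T x = -20.0
  y^{k+1} = 2.5 + 0.25*-20.0 = -2.5
Dual objective at y_2 = -2.5: reduced costs (20.0, 20.0), box minimizer x = (0.0, 0.0)
g(y_2) = b*y + (c1 - a1*y)*x1 + (c2 - a2*y)*x2 = 10*(-2.5) + 20.0*0.0 + 20.0*0.0 = -25.0 + 0.0 + 0.0 = -25.0


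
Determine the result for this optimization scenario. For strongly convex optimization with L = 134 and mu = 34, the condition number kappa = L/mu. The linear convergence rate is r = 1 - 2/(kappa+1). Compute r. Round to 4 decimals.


Step 1: Compute the condition number.
kappa = L/mu = 134/34 = 3.9412
Step 2: Compute the convergence rate.
r = 1 - 2/(kappa + 1) = 1 - 2*mu/(L + mu) = (L - mu)/(L + mu) = 100/168 = 0.5952


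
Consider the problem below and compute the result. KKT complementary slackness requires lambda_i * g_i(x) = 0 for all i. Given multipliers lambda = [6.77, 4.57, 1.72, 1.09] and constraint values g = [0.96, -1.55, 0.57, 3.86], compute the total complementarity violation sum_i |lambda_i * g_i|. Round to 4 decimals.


KKT complementary slackness check:
lambda_1 * g_1 = 6.77 * 0.96 = 6.4992
lambda_2 * g_2 = 4.57 * -1.55 = -7.0835
lambda_3 * g_3 = 1.72 * 0.57 = 0.9804
lambda_4 * g_4 = 1.09 * 3.86 = 4.2074
Total violation = 6.4992 + 7.0835 + 0.9804 + 4.2074 = 18.7705


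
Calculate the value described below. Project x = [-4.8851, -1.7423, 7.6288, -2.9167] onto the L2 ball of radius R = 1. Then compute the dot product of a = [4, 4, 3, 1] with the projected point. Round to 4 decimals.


Step 1: Compute ||x|| (intermediates to 6 decimals).
||x|| = sqrt((-4.8851)^2 + (-1.7423)^2 + 7.6288^2 + (-2.9167)^2) = 9.674996
Step 2: Project.
Since ||x|| > R, scale = R/||x|| = 1/9.674996 = 0.103359, proj(x) = scale * x
proj(x) = [-0.504919, -0.180082, 0.788505, -0.301467]
Step 3: Dot product.
a^T * proj(x) = 4*(-0.504919) + 4*(-0.180082) + 3*0.788505 + 1*(-0.301467) = -0.676


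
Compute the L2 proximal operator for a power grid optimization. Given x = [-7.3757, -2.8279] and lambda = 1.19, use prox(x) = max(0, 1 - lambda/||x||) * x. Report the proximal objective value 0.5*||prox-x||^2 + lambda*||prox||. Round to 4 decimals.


Step 1: Compute ||x||.
||x|| = 7.8992
Step 2: Compute scaling factor.
scale = max(0, 1 - 1.19/7.8992) = 0.8494
Step 3: prox(x) = [-6.2646, -2.4019]
||prox(x)|| = 6.7092
Step 4: Proximal objective.
0.5*||prox-x||^2 = 0.7081
lambda*||prox|| = 7.9839
Total = 8.692


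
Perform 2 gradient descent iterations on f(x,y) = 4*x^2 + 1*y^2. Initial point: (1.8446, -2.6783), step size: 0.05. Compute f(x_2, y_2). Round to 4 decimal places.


Gradient descent on f(x,y) = 4*x^2 + 1*y^2.
Starting point: (1.8446, -2.6783), alpha = 0.05
Step 1: grad_x = 2*4*1.8446 = 14.7568, grad_y = 2*1*-2.6783 = -5.3566
  x_1 = 1.8446 - 0.05*14.7568 = 1.1068
  y_1 = -2.6783 - 0.05*-5.3566 = -2.4105
Step 2: grad_x = 2*4*1.1068 = 8.8541, grad_y = 2*1*-2.4105 = -4.8209
  x_2 = 1.1068 - 0.05*8.8541 = 0.6641
  y_2 = -2.4105 - 0.05*-4.8209 = -2.1694
f(0.6641, -2.1694) = 4*0.6641^2 + 1*(-2.1694)^2 = 6.4703


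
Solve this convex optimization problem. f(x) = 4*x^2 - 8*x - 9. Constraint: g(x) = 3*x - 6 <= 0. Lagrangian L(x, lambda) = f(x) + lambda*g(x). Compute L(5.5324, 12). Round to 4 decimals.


Step 1: Evaluate f(x).
f(5.5324) = 4*5.5324^2 - 8*5.5324 - 9 = 69.1706
Step 2: Evaluate g(x).
g(5.5324) = 3*5.5324 - 6 = 10.5972
Step 3: Compute Lagrangian.
L = 69.1706 + 12*10.5972 = 196.337


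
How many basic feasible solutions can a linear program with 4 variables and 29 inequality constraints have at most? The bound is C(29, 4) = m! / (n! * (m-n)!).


Each vertex corresponds to some choice of n active constraints out of m, so the number of vertices is at most C(m, n) = m! / (n!(m-n)!).
m = 29, n = 4
Numerator: 29 * 28 * 27 * 26
Denominator: 4! = 24
C(29, 4) = 23751


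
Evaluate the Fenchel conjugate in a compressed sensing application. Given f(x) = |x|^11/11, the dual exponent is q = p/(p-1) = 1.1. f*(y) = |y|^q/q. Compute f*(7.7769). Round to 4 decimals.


The conjugate exponent q satisfies 1/p + 1/q = 1.
p = 11, so q = 11/(11 - 1) = 1.1
|y|^q = 7.7769^1.1 = 9.5474
f*(7.7769) = 9.5474 / 1.1 = 8.6795


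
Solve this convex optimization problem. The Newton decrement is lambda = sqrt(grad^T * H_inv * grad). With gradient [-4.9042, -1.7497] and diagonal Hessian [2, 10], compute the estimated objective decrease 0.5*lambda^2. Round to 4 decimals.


Step 1: H is diagonal, so H^(-1) * g = [-2.4521, -0.175].
Step 2: g^T H^(-1) g = sum_i g_i^2 / H_ii
  = (-4.9042)^2/2 + (-1.7497)^2/10
  = 12.0256 + 0.3061 = 12.3317
Step 3: Objective decrease = 0.5 * g^T H^(-1) g = 6.1659


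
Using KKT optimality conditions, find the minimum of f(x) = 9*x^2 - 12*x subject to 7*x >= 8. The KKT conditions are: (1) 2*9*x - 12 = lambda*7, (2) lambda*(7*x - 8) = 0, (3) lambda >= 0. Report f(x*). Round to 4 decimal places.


Step 1: Try lambda = 0 (constraint inactive).
x_unc = 12/(2*9) = 0.6667
Check: 7*0.6667 = 4.6669 < 8 -- violated!
Step 2: Constraint must be active: 7*x = 8
x* = 8/7 = 1.1429 (rounded; the exact value 8/7 is used below)
lambda = (2*9*(8/7) - 12)/7 = 1.2245
Step 3: Compute optimal value.
f(x*) = 9*(8/7)^2 - 12*(8/7) = -1.9592


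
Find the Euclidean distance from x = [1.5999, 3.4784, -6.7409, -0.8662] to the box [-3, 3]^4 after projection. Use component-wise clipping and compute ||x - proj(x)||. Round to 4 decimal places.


Project each component onto [-3, 3].
clip(1.5999) = 1.5999, clip(3.4784) = 3.0, clip(-6.7409) = -3.0, clip(-0.8662) = -0.8662
Projection = [1.5999, 3.0, -3.0, -0.8662]
Squared diffs: [0.0, 0.2289, 13.9943, 0.0]
Distance = sqrt(14.2232) = 3.7714


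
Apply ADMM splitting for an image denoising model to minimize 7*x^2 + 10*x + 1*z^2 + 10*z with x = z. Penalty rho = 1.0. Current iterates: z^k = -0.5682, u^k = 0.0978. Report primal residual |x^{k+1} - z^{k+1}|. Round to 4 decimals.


ADMM iteration with rho = 1.0, z^k = -0.5682, u^k = 0.0978
Step 1: x-update.
Minimize 7*x^2 + 10*x + (1.0/2)*(x + 0.5682 + 0.0978)^2
FOC: (2*7 + 1.0)*x = -10 + 1.0*(-0.5682 - 0.0978)
x^{k+1} = -0.7111
Step 2: z-update.
Minimize 1*z^2 + 10*z + (1.0/2)*(-0.7111 - z + 0.0978)^2
FOC: (2*1 + 1.0)*z = -10 + 1.0*(-0.7111 + 0.0978)
z^{k+1} = -3.5378
Step 3: u-update.
u^{k+1} = 0.0978 - 0.7111 + 3.5378 = 2.9245
Step 4: Primal residual = |-0.7111 + 3.5378| = 2.8267


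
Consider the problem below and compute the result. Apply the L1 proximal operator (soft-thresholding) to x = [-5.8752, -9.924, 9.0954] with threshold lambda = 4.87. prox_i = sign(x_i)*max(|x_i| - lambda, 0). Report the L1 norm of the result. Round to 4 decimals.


Soft-thresholding with lambda = 4.87:
prox(-5.8752) = sign(-5.8752)*max(|-5.8752| - 4.87, 0) = -1.0052
prox(-9.924) = sign(-9.924)*max(|-9.924| - 4.87, 0) = -5.054
prox(9.0954) = sign(9.0954)*max(|9.0954| - 4.87, 0) = 4.2254
prox(x) = [-1.0052, -5.054, 4.2254]
||prox(x)||_1 = 1.0052 + 5.054 + 4.2254 = 10.2846


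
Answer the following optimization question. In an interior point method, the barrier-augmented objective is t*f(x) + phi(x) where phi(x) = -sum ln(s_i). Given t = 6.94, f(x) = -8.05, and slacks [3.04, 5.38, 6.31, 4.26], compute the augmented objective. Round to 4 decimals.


Step 1: Compute log-barrier.
ln values: [1.1119, 1.6827, 1.8421, 1.4493]
phi = -(1.1119 + 1.6827 + 1.8421 + 1.4493) = -6.086
Step 2: Compute augmented objective.
t*f(x) = 6.94*-8.05 = -55.867
Total = -55.867 - 6.086 = -61.953


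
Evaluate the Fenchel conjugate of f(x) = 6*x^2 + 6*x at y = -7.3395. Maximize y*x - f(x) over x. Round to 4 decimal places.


f*(y) = sup_x {y*x - a*x^2 - b*x} = sup_x {(y-b)*x - a*x^2}
FOC: (y - b) - 2a*x = 0 => x* = (y - b)/(2a)
x* = (-7.3395 - 6)/(2*6) = -1.1116
f*(-7.3395) = (y-b)^2/(4a) = (-7.3395 - 6)^2/(4*6)
= 177.9423/24 = 7.4143


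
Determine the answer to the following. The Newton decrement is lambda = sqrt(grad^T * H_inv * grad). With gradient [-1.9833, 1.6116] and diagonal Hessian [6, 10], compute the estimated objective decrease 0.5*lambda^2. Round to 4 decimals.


Step 1: H is diagonal, so H^(-1) * g = [-0.3306, 0.1612].
Step 2: g^T H^(-1) g = sum_i g_i^2 / H_ii
  = (-1.9833)^2/6 + (1.6116)^2/10
  = 0.6556 + 0.2597 = 0.9153
Step 3: Objective decrease = 0.5 * g^T H^(-1) g = 0.4577


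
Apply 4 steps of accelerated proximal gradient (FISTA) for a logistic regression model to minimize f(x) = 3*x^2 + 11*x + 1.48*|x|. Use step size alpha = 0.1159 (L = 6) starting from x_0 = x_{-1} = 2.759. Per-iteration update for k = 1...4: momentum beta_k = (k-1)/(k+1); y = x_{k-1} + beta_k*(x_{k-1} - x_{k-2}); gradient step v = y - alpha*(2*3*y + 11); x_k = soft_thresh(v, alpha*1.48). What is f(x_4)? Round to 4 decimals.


FISTA on f(x) = 3*x^2 + 11*x + 1.48*|x|
L = 6, alpha = 0.1159
Iteration 1: beta = 0.0, y = 2.759 + 0.0*(2.759 - 2.759) = 2.759
  grad(y) = 27.554, v = y - alpha*grad = -0.4345
  prox(v) = soft_thresh(-0.4345, 0.1715) = -0.263
Iteration 2: beta = 0.3333, y = -0.263 + 0.3333*(-0.263 - 2.759) = -1.2703
  grad(y) = 3.3782, v = y - alpha*grad = -1.6618
  prox(v) = soft_thresh(-1.6618, 0.1715) = -1.4903
Iteration 3: beta = 0.5, y = -1.4903 + 0.5*(-1.4903 + 0.263) = -2.104
  grad(y) = -1.6238, v = y - alpha*grad = -1.9158
  prox(v) = soft_thresh(-1.9158, 0.1715) = -1.7442
Iteration 4: beta = 0.6, y = -1.7442 + 0.6*(-1.7442 + 1.4903) = -1.8966
  grad(y) = -0.3796, v = y - alpha*grad = -1.8526
  prox(v) = soft_thresh(-1.8526, 0.1715) = -1.6811
f(x_4) = 3*(-1.6811)^2 + 11*(-1.6811) + 1.48*|-1.6811| = -7.5258


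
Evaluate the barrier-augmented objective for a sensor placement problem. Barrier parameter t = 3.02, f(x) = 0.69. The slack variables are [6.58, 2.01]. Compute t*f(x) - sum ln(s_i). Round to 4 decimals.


Step 1: Compute log-barrier.
ln values: [1.884, 0.6981]
phi = -(1.884 + 0.6981) = -2.5822
Step 2: Compute augmented objective.
t*f(x) = 3.02*0.69 = 2.0838
Total = 2.0838 - 2.5822 = -0.4984


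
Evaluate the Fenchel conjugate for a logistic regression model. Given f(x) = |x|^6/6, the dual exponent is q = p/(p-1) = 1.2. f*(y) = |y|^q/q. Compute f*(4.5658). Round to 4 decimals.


The conjugate exponent q satisfies 1/p + 1/q = 1.
p = 6, so q = 6/(6 - 1) = 1.2
|y|^q = 4.5658^1.2 = 6.1861
f*(4.5658) = 6.1861 / 1.2 = 5.1551


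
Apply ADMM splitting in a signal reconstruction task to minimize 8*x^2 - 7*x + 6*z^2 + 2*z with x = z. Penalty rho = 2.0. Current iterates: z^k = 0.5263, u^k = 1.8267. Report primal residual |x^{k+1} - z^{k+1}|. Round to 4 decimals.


ADMM iteration with rho = 2.0, z^k = 0.5263, u^k = 1.8267
Step 1: x-update.
Minimize 8*x^2 - 7*x + (2.0/2)*(x - 0.5263 + 1.8267)^2
FOC: (2*8 + 2.0)*x = 7 + 2.0*(0.5263 - 1.8267)
x^{k+1} = 0.2444
Step 2: z-update.
Minimize 6*z^2 + 2*z + (2.0/2)*(0.2444 - z + 1.8267)^2
FOC: (2*6 + 2.0)*z = -2 + 2.0*(0.2444 + 1.8267)
z^{k+1} = 0.153
Step 3: u-update.
u^{k+1} = 1.8267 + 0.2444 - 0.153 = 1.9181
Step 4: Primal residual = |0.2444 - 0.153| = 0.0914


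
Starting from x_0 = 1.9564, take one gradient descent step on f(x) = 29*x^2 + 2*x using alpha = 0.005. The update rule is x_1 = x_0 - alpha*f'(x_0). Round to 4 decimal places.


We compute the gradient at x_0 and apply the update.
f'(x) = 58*x + 2
f'(1.9564) = 58*1.9564 + 2 = 115.4712
x_1 = 1.9564 - 0.005*115.4712 = 1.379


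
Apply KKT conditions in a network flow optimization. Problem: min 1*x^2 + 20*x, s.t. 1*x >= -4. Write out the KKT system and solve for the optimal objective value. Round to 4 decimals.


Step 1: Try lambda = 0 (constraint inactive).
x_unc = -20/(2*1) = -10.0
Check: 1*-10.0 = -10.0 < -4 -- violated!
Step 2: Constraint must be active: 1*x = -4
x* = -4/1 = -4.0
lambda = (2*1*(-4.0) + 20)/1 = 12.0
Step 3: Compute optimal value.
f(x*) = 1*(-4.0)^2 + 20*(-4.0) = -64.0


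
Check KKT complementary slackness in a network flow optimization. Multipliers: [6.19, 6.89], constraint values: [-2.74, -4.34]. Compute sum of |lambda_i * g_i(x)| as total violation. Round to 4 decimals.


KKT complementary slackness check:
lambda_1 * g_1 = 6.19 * -2.74 = -16.9606
lambda_2 * g_2 = 6.89 * -4.34 = -29.9026
Total violation = 16.9606 + 29.9026 = 46.8632


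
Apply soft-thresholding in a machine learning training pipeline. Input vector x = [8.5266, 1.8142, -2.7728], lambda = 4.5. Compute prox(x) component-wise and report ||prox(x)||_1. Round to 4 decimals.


Soft-thresholding with lambda = 4.5:
prox(8.5266) = sign(8.5266)*max(|8.5266| - 4.5, 0) = 4.0266
prox(1.8142) = sign(1.8142)*max(|1.8142| - 4.5, 0) = 0.0
prox(-2.7728) = sign(-2.7728)*max(|-2.7728| - 4.5, 0) = 0.0
prox(x) = [4.0266, 0.0, 0.0]
||prox(x)||_1 = 4.0266 + 0.0 + 0.0 = 4.0266


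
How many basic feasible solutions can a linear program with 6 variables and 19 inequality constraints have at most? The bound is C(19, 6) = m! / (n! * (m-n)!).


Each vertex corresponds to some choice of n active constraints out of m, so the number of vertices is at most C(m, n) = m! / (n!(m-n)!).
m = 19, n = 6
Numerator: 19 * 18 * 17 * 16 * 15 * 14
Denominator: 6! = 720
C(19, 6) = 27132


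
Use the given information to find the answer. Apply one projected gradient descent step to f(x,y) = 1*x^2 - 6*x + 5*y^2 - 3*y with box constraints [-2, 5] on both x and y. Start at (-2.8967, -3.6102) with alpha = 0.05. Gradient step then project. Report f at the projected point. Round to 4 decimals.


Step 1: Compute gradient at (-2.8967, -3.6102).
grad_x = 2*1*-2.8967 - 6 = -11.7934
grad_y = 2*5*-3.6102 - 3 = -39.102
Step 2: Gradient step.
x_raw = -2.8967 - 0.05*-11.7934 = -2.307
y_raw = -3.6102 - 0.05*-39.102 = -1.6551
Step 3: Project onto [-2, 5].
x_proj = clip(-2.307) = -2.0
y_proj = clip(-1.6551) = -1.6551
Step 4: Evaluate f.
f(-2.0, -1.6551) = 34.6621


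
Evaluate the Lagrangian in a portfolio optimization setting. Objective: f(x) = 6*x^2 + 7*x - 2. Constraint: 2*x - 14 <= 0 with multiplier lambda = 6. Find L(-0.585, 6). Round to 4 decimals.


Step 1: Evaluate f(x).
f(-0.585) = 6*(-0.585)^2 + 7*(-0.585) - 2 = -4.0417
Step 2: Evaluate g(x).
g(-0.585) = 2*-0.585 - 14 = -15.17
Step 3: Compute Lagrangian.
L = -4.0417 + 6*-15.17 = -95.0617


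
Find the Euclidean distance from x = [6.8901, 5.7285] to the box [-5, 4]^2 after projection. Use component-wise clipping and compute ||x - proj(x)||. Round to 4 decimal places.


Project each component onto [-5, 4].
clip(6.8901) = 4.0, clip(5.7285) = 4.0
Projection = [4.0, 4.0]
Squared diffs: [8.3527, 2.9877]
Distance = sqrt(11.3404) = 3.3675


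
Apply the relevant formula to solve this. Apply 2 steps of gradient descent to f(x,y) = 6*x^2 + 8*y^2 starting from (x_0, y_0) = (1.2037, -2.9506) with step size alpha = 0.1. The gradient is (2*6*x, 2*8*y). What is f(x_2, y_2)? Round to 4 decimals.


Gradient descent on f(x,y) = 6*x^2 + 8*y^2.
Starting point: (1.2037, -2.9506), alpha = 0.1
Step 1: grad_x = 2*6*1.2037 = 14.4444, grad_y = 2*8*-2.9506 = -47.2096
  x_1 = 1.2037 - 0.1*14.4444 = -0.2407
  y_1 = -2.9506 - 0.1*-47.2096 = 1.7704
Step 2: grad_x = 2*6*-0.2407 = -2.8889, grad_y = 2*8*1.7704 = 28.3258
  x_2 = -0.2407 - 0.1*-2.8889 = 0.0481
  y_2 = 1.7704 - 0.1*28.3258 = -1.0622
f(0.0481, -1.0622) = 6*0.0481^2 + 8*(-1.0622)^2 = 9.0403


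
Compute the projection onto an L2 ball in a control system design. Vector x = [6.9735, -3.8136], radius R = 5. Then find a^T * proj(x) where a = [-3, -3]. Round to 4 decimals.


Step 1: Compute ||x|| (intermediates to 6 decimals).
||x|| = sqrt(6.9735^2 + (-3.8136)^2) = 7.94816
Step 2: Project.
Since ||x|| > R, scale = R/||x|| = 5/7.94816 = 0.629076, proj(x) = scale * x
proj(x) = [4.386861, -2.399044]
Step 3: Dot product.
a^T * proj(x) = -3*4.386861 - 3*(-2.399044) = -5.9635


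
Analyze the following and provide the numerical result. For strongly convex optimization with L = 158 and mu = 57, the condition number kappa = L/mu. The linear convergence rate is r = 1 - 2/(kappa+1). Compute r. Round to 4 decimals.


Step 1: Compute the condition number.
kappa = L/mu = 158/57 = 2.7719
Step 2: Compute the convergence rate.
r = 1 - 2/(kappa + 1) = 1 - 2*mu/(L + mu) = (L - mu)/(L + mu) = 101/215 = 0.4698


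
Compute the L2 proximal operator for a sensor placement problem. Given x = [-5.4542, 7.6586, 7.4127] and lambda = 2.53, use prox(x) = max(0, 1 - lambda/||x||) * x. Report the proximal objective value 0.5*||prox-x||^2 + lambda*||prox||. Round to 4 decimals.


Step 1: Compute ||x||.
||x|| = 11.9729
Step 2: Compute scaling factor.
scale = max(0, 1 - 2.53/11.9729) = 0.7887
Step 3: prox(x) = [-4.3017, 6.0403, 5.8463]
||prox(x)|| = 9.4429
Step 4: Proximal objective.
0.5*||prox-x||^2 = 3.2005
lambda*||prox|| = 23.8905
Total = 27.091


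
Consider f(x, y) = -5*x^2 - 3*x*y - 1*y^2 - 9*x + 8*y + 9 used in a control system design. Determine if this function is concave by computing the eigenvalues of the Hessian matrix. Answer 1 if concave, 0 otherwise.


The Hessian of f(x,y) = -5*x^2 - 3*x*y - 1*y^2 - 9*x + 8*y + 9 is:
H = [[-10, -3], [-3, -2]]
Trace = -10 - 2 = -12
Determinant = -10*-2 - (-3)^2 = 11
Discriminant = (-12)^2 - 4*11 = 100.0
Eigenvalues: lambda_1 = -11.0, lambda_2 = -1.0
The function is concave.

1


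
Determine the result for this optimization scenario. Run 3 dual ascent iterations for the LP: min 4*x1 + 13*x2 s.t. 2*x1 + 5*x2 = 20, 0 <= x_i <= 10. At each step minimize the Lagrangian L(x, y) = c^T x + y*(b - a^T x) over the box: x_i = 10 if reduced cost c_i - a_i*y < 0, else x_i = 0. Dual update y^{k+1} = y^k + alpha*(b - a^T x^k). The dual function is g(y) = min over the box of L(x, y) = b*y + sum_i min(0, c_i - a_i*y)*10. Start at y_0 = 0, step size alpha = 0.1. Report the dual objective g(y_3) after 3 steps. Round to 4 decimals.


Dual ascent for LP: min 4*x1 + 13*x2, 2*x1 + 5*x2 = 20, 0 <= x_i <= 10
Step 1: y^k = 0.0, reduced costs: (4.0, 13.0)
  x^k = (0.0, 0.0), subgradient = b - a^T x = 20.0
  y^{k+1} = 0.0 + 0.1*20.0 = 2.0
Step 2: y^k = 2.0, reduced costs: (0.0, 3.0)
  x^k = (0.0, 0.0), subgradient = b - a^T x = 20.0
  y^{k+1} = 2.0 + 0.1*20.0 = 4.0
Step 3: y^k = 4.0, reduced costs: (-4.0, -7.0)
  x^k = (10.0, 10.0), subgradient = b - a^T x = -50.0
  y^{k+1} = 4.0 + 0.1*-50.0 = -1.0
Dual objective at y_3 = -1.0: reduced costs (6.0, 18.0), box minimizer x = (0.0, 0.0)
g(y_3) = b*y + (c1 - a1*y)*x1 + (c2 - a2*y)*x2 = 20*(-1.0) + 6.0*0.0 + 18.0*0.0 = -20.0 + 0.0 + 0.0 = -20.0


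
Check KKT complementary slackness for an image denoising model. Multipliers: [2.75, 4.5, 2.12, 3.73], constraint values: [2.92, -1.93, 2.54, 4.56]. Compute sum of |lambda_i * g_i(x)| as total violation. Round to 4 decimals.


KKT complementary slackness check:
lambda_1 * g_1 = 2.75 * 2.92 = 8.03
lambda_2 * g_2 = 4.5 * -1.93 = -8.685
lambda_3 * g_3 = 2.12 * 2.54 = 5.3848
lambda_4 * g_4 = 3.73 * 4.56 = 17.0088
Total violation = 8.03 + 8.685 + 5.3848 + 17.0088 = 39.1086


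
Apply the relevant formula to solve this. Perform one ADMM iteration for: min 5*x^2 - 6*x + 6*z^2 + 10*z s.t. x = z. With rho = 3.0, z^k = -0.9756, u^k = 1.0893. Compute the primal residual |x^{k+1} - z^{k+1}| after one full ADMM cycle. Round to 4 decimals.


ADMM iteration with rho = 3.0, z^k = -0.9756, u^k = 1.0893
Step 1: x-update.
Minimize 5*x^2 - 6*x + (3.0/2)*(x + 0.9756 + 1.0893)^2
FOC: (2*5 + 3.0)*x = 6 + 3.0*(-0.9756 - 1.0893)
x^{k+1} = -0.015
Step 2: z-update.
Minimize 6*z^2 + 10*z + (3.0/2)*(-0.015 - z + 1.0893)^2
FOC: (2*6 + 3.0)*z = -10 + 3.0*(-0.015 + 1.0893)
z^{k+1} = -0.4518
Step 3: u-update.
u^{k+1} = 1.0893 - 0.015 + 0.4518 = 1.5261
Step 4: Primal residual = |-0.015 + 0.4518| = 0.4368


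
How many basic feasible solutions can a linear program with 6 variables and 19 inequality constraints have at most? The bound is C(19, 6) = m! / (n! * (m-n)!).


Each vertex corresponds to some choice of n active constraints out of m, so the number of vertices is at most C(m, n) = m! / (n!(m-n)!).
m = 19, n = 6
Numerator: 19 * 18 * 17 * 16 * 15 * 14
Denominator: 6! = 720
C(19, 6) = 27132


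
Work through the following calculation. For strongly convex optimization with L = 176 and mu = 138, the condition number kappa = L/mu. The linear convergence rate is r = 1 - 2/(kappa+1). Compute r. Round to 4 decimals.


Step 1: Compute the condition number.
kappa = L/mu = 176/138 = 1.2754
Step 2: Compute the convergence rate.
r = 1 - 2/(kappa + 1) = 1 - 2*mu/(L + mu) = (L - mu)/(L + mu) = 38/314 = 0.121


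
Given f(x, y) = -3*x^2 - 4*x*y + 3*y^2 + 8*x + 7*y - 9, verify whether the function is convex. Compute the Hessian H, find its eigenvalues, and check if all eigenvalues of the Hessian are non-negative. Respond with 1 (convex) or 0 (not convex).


The Hessian of f(x,y) = -3*x^2 - 4*x*y + 3*y^2 + 8*x + 7*y - 9 is:
H = [[-6, -4], [-4, 6]]
Trace = -6 + 6 = 0
Determinant = -6*6 - (-4)^2 = -52
Discriminant = (0)^2 - 4*-52 = 208.0
Eigenvalues: lambda_1 = -7.2111, lambda_2 = 7.2111
The function is not convex.

0


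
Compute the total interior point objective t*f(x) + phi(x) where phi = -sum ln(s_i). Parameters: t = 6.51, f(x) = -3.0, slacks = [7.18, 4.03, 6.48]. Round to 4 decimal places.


Step 1: Compute log-barrier.
ln values: [1.9713, 1.3938, 1.8687]
phi = -(1.9713 + 1.3938 + 1.8687) = -5.2338
Step 2: Compute augmented objective.
t*f(x) = 6.51*-3.0 = -19.53
Total = -19.53 - 5.2338 = -24.7638


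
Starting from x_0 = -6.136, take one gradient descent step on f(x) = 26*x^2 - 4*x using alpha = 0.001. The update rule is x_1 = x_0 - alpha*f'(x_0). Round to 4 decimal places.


We compute the gradient at x_0 and apply the update.
f'(x) = 52*x - 4
f'(-6.136) = 52*-6.136 - 4 = -323.072
x_1 = -6.136 - 0.001*-323.072 = -5.8129


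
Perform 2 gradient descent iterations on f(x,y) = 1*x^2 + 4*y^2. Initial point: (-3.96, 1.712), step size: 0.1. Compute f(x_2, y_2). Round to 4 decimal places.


Gradient descent on f(x,y) = 1*x^2 + 4*y^2.
Starting point: (-3.96, 1.712), alpha = 0.1
Step 1: grad_x = 2*1*-3.96 = -7.92, grad_y = 2*4*1.712 = 13.696
  x_1 = -3.96 - 0.1*-7.92 = -3.168
  y_1 = 1.712 - 0.1*13.696 = 0.3424
Step 2: grad_x = 2*1*-3.168 = -6.336, grad_y = 2*4*0.3424 = 2.7392
  x_2 = -3.168 - 0.1*-6.336 = -2.5344
  y_2 = 0.3424 - 0.1*2.7392 = 0.0685
f(-2.5344, 0.0685) = 1*(-2.5344)^2 + 4*0.0685^2 = 6.4419


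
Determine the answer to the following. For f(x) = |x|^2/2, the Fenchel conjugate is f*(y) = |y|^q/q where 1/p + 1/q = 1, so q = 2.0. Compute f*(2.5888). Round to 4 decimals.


The conjugate exponent q satisfies 1/p + 1/q = 1.
p = 2, so q = 2/(2 - 1) = 2.0
|y|^q = 2.5888^2.0 = 6.7019
f*(2.5888) = 6.7019 / 2.0 = 3.3509


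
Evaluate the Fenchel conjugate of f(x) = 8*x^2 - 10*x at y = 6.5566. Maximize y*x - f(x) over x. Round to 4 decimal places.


f*(y) = sup_x {y*x - a*x^2 - b*x} = sup_x {(y-b)*x - a*x^2}
FOC: (y - b) - 2a*x = 0 => x* = (y - b)/(2a)
x* = (6.5566 + 10)/(2*8) = 1.0348
f*(6.5566) = (y-b)^2/(4a) = (6.5566 + 10)^2/(4*8)
= 274.121/32 = 8.5663


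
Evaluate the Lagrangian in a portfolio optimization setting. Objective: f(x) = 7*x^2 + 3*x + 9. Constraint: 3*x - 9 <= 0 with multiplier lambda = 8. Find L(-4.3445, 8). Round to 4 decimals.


Step 1: Evaluate f(x).
f(-4.3445) = 7*(-4.3445)^2 + 3*(-4.3445) + 9 = 128.0893
Step 2: Evaluate g(x).
g(-4.3445) = 3*-4.3445 - 9 = -22.0335
Step 3: Compute Lagrangian.
L = 128.0893 + 8*-22.0335 = -48.1787


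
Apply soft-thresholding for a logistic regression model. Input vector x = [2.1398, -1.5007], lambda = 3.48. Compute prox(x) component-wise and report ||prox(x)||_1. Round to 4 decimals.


Soft-thresholding with lambda = 3.48:
prox(2.1398) = sign(2.1398)*max(|2.1398| - 3.48, 0) = 0.0
prox(-1.5007) = sign(-1.5007)*max(|-1.5007| - 3.48, 0) = 0.0
prox(x) = [0.0, 0.0]
||prox(x)||_1 = 0.0 + 0.0 = 0.0


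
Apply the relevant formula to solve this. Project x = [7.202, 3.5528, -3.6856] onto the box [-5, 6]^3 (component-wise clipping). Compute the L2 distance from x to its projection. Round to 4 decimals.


Project each component onto [-5, 6].
clip(7.202) = 6.0, clip(3.5528) = 3.5528, clip(-3.6856) = -3.6856
Projection = [6.0, 3.5528, -3.6856]
Squared diffs: [1.4448, 0.0, 0.0]
Distance = sqrt(1.4448) = 1.202


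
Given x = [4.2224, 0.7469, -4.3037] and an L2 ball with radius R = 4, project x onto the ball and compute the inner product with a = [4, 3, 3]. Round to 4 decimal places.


Step 1: Compute ||x|| (intermediates to 6 decimals).
||x|| = sqrt(4.2224^2 + 0.7469^2 + (-4.3037)^2) = 6.075225
Step 2: Project.
Since ||x|| > R, scale = R/||x|| = 4/6.075225 = 0.658412, proj(x) = scale * x
proj(x) = [2.780079, 0.491768, -2.833608]
Step 3: Dot product.
a^T * proj(x) = 4*2.780079 + 3*0.491768 + 3*(-2.833608) = 4.0948


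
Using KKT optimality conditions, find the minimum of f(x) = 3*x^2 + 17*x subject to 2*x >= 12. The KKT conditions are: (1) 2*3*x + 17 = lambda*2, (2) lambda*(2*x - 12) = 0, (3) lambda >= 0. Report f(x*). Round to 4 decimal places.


Step 1: Try lambda = 0 (constraint inactive).
x_unc = -17/(2*3) = -2.8333
Check: 2*-2.8333 = -5.6666 < 12 -- violated!
Step 2: Constraint must be active: 2*x = 12
x* = 12/2 = 6.0
lambda = (2*3*6.0 + 17)/2 = 26.5
Step 3: Compute optimal value.
f(x*) = 3*6.0^2 + 17*6.0 = 210.0


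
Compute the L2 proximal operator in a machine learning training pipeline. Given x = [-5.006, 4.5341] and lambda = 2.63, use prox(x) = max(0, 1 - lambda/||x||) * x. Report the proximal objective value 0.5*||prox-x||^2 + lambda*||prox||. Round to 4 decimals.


Step 1: Compute ||x||.
||x|| = 6.7541
Step 2: Compute scaling factor.
scale = max(0, 1 - 2.63/6.7541) = 0.6106
Step 3: prox(x) = [-3.0567, 2.7686]
||prox(x)|| = 4.1241
Step 4: Proximal objective.
0.5*||prox-x||^2 = 3.4585
lambda*||prox|| = 10.8464
Total = 14.3049


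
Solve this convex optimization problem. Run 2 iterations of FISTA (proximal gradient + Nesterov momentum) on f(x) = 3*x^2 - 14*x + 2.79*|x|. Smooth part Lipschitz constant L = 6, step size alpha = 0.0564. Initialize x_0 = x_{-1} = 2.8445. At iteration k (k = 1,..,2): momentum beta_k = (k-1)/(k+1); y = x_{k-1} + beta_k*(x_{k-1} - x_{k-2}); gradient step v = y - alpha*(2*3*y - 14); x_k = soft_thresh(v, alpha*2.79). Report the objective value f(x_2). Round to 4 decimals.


FISTA on f(x) = 3*x^2 - 14*x + 2.79*|x|
L = 6, alpha = 0.0564
Iteration 1: beta = 0.0, y = 2.8445 + 0.0*(2.8445 - 2.8445) = 2.8445
  grad(y) = 3.067, v = y - alpha*grad = 2.6715
  prox(v) = soft_thresh(2.6715, 0.1574) = 2.5142
Iteration 2: beta = 0.3333, y = 2.5142 + 0.3333*(2.5142 - 2.8445) = 2.4041
  grad(y) = 0.4243, v = y - alpha*grad = 2.3801
  prox(v) = soft_thresh(2.3801, 0.1574) = 2.2228
f(x_2) = 3*2.2228^2 - 14*2.2228 + 2.79*|2.2228| = -10.0951


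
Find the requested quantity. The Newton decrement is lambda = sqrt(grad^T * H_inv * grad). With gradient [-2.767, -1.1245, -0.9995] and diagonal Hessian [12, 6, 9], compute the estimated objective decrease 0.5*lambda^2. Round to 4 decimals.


Step 1: H is diagonal, so H^(-1) * g = [-0.2306, -0.1874, -0.1111].
Step 2: g^T H^(-1) g = sum_i g_i^2 / H_ii
  = (-2.767)^2/12 + (-1.1245)^2/6 + (-0.9995)^2/9
  = 0.638 + 0.2108 + 0.111 = 0.9598
Step 3: Objective decrease = 0.5 * g^T H^(-1) g = 0.4799


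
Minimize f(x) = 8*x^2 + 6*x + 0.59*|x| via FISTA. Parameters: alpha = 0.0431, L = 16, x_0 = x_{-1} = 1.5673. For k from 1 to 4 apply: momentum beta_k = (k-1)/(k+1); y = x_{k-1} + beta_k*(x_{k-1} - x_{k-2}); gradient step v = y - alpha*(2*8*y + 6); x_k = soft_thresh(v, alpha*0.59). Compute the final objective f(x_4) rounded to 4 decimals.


FISTA on f(x) = 8*x^2 + 6*x + 0.59*|x|
L = 16, alpha = 0.0431
Iteration 1: beta = 0.0, y = 1.5673 + 0.0*(1.5673 - 1.5673) = 1.5673
  grad(y) = 31.0768, v = y - alpha*grad = 0.2279
  prox(v) = soft_thresh(0.2279, 0.0254) = 0.2025
Iteration 2: beta = 0.3333, y = 0.2025 + 0.3333*(0.2025 - 1.5673) = -0.2525
  grad(y) = 1.9602, v = y - alpha*grad = -0.337
  prox(v) = soft_thresh(-0.337, 0.0254) = -0.3115
Iteration 3: beta = 0.5, y = -0.3115 + 0.5*(-0.3115 - 0.2025) = -0.5685
  grad(y) = -3.0967, v = y - alpha*grad = -0.4351
  prox(v) = soft_thresh(-0.4351, 0.0254) = -0.4096
Iteration 4: beta = 0.6, y = -0.4096 + 0.6*(-0.4096 + 0.3115) = -0.4685
  grad(y) = -1.4962, v = y - alpha*grad = -0.404
  prox(v) = soft_thresh(-0.404, 0.0254) = -0.3786
f(x_4) = 8*(-0.3786)^2 + 6*(-0.3786) + 0.59*|-0.3786| = -0.9015


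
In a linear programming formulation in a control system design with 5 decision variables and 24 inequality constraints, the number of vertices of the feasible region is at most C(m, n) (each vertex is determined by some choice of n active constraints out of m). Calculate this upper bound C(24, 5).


Each vertex corresponds to some choice of n active constraints out of m, so the number of vertices is at most C(m, n) = m! / (n!(m-n)!).
m = 24, n = 5
Numerator: 24 * 23 * 22 * 21 * 20
Denominator: 5! = 120
C(24, 5) = 42504


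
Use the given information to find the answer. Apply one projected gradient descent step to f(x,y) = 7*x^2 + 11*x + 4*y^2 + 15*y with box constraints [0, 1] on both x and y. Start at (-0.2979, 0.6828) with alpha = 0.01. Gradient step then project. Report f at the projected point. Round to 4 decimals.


Step 1: Compute gradient at (-0.2979, 0.6828).
grad_x = 2*7*-0.2979 + 11 = 6.8294
grad_y = 2*4*0.6828 + 15 = 20.4624
Step 2: Gradient step.
x_raw = -0.2979 - 0.01*6.8294 = -0.3662
y_raw = 0.6828 - 0.01*20.4624 = 0.4782
Step 3: Project onto [0, 1].
x_proj = clip(-0.3662) = 0.0
y_proj = clip(0.4782) = 0.4782
Step 4: Evaluate f.
f(0.0, 0.4782) = 8.0872


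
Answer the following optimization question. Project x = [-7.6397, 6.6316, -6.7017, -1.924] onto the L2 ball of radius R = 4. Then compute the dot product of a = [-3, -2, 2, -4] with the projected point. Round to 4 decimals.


Step 1: Compute ||x|| (intermediates to 6 decimals).
||x|| = sqrt((-7.6397)^2 + 6.6316^2 + (-6.7017)^2 + (-1.924)^2) = 12.286484
Step 2: Project.
Since ||x|| > R, scale = R/||x|| = 4/12.286484 = 0.325561, proj(x) = scale * x
proj(x) = [-2.487188, 2.15899, -2.181812, -0.626379]
Step 3: Dot product.
a^T * proj(x) = -3*(-2.487188) - 2*2.15899 + 2*(-2.181812) - 4*(-0.626379) = 1.2855


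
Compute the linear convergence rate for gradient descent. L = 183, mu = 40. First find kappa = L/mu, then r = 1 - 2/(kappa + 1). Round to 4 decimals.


Step 1: Compute the condition number.
kappa = L/mu = 183/40 = 4.575
Step 2: Compute the convergence rate.
r = 1 - 2/(kappa + 1) = 1 - 2*mu/(L + mu) = (L - mu)/(L + mu) = 143/223 = 0.6413


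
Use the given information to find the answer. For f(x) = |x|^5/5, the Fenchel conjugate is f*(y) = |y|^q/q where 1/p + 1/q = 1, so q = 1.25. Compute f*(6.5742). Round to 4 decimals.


The conjugate exponent q satisfies 1/p + 1/q = 1.
p = 5, so q = 5/(5 - 1) = 1.25
|y|^q = 6.5742^1.25 = 10.527
f*(6.5742) = 10.527 / 1.25 = 8.4216


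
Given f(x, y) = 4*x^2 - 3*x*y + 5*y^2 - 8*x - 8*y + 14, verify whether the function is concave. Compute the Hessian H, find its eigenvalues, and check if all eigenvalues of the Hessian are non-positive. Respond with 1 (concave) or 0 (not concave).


The Hessian of f(x,y) = 4*x^2 - 3*x*y + 5*y^2 - 8*x - 8*y + 14 is:
H = [[8, -3], [-3, 10]]
Trace = 8 + 10 = 18
Determinant = 8*10 - (-3)^2 = 71
Discriminant = (18)^2 - 4*71 = 40.0
Eigenvalues: lambda_1 = 5.8377, lambda_2 = 12.1623
The function is not concave.

0
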